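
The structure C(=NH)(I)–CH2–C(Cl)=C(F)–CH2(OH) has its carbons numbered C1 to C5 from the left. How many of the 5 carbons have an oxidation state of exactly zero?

0

Each bond to a more electronegative atom (O, N, halogen) counts +1, each bond to a less electronegative atom (H, metal, B, Si) counts −1, and each C–C bond counts 0. Tallying each carbon:
C1: 1C, 2N, 1I → 0 + 2 + 1 = +3
C2: 2C, 2H → 0 − 2 = -2
C3: 3C, 1Cl → 0 + 1 = +1
C4: 3C, 1F → 0 + 1 = +1
C5: 1C, 2H, 1O → 0 − 2 + 1 = -1
0 carbons meet the condition.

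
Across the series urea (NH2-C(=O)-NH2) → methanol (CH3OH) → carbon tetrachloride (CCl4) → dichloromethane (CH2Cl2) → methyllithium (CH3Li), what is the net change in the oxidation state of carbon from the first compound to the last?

-8

Carbon oxidation states along the series — urea: +4, methanol: -2, carbon tetrachloride: +4, dichloromethane: 0, methyllithium: -4.
Net change = -4 − (+4) = -8.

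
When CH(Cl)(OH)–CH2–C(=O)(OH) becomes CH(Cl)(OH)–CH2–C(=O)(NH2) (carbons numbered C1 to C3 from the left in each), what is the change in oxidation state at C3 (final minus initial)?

0

Before: C3 has 1 bond to C, 3 bonds to O → oxidation state +3.
After: C3 has 1 bond to C, 2 bonds to O, 1 bond to N → oxidation state +3.
Δ = +3 − (+3) = 0, so no net redox change at C3.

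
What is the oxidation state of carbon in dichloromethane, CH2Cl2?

0

The carbon has one bond to H (-1), one bond to H (-1), one bond to Cl (+1), one bond to Cl (+1).
Oxidation state = -1 − 1 + 1 + 1 = 0.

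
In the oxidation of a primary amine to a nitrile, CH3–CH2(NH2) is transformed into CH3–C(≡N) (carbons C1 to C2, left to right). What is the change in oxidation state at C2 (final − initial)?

+4

Before: C2 has 1 bond to C, 2 bonds to H, 1 bond to N → oxidation state -1.
After: C2 has 1 bond to C, 3 bonds to N → oxidation state +3.
Δ = +3 − (-1) = +4, so this is an oxidation at C2.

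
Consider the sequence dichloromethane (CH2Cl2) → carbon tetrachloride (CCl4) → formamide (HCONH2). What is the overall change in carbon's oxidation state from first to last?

Carbon oxidation states along the series — dichloromethane: 0, carbon tetrachloride: +4, formamide: +2.
Net change = +2 − (0) = +2.

+2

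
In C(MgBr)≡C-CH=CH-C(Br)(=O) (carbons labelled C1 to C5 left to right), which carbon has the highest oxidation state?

C5

Tallying each carbon's bonds:
C1: 3C, 1Mg → 0 − 1 = -1
C2: 4C → 0 = 0
C3: 3C, 1H → 0 − 1 = -1
C4: 3C, 1H → 0 − 1 = -1
C5: 1C, 2O, 1Br → 0 + 2 + 1 = +3
The most oxidised carbon is C5 at +3.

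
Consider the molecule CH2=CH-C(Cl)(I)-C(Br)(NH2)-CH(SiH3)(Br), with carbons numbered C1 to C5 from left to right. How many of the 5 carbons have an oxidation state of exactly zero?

0

Assign +1 per bond to O/N/halogen, −1 per bond to H or an electropositive element, and 0 per bond to carbon. Tallying each carbon:
C1: 2C, 2H → 0 − 2 = -2
C2: 3C, 1H → 0 − 1 = -1
C3: 2C, 1Cl, 1I → 0 + 1 + 1 = +2
C4: 2C, 1N, 1Br → 0 + 1 + 1 = +2
C5: 1C, 1H, 1Br, 1Si → 0 − 1 + 1 − 1 = -1
0 carbons meet the condition.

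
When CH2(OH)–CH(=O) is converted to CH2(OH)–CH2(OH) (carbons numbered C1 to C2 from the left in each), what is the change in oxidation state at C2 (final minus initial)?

-2

Before: C2 has 1 bond to C, 1 bond to H, 2 bonds to O → oxidation state +1.
After: C2 has 1 bond to C, 2 bonds to H, 1 bond to O → oxidation state -1.
Δ = -1 − (+1) = -2, so this is a reduction at C2.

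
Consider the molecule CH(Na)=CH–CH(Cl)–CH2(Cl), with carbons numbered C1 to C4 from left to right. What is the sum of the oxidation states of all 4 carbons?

Tallying each carbon's bonds:
C1: 2C, 1H, 1Na → 0 − 1 − 1 = -2
C2: 3C, 1H → 0 − 1 = -1
C3: 2C, 1H, 1Cl → 0 − 1 + 1 = 0
C4: 1C, 2H, 1Cl → 0 − 2 + 1 = -1
Sum = -2 − 1 + 0 − 1 = -4.

-4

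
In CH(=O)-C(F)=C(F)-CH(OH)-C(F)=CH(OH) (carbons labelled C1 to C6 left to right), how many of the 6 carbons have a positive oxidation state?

4

Count +1 for every bond to an atom more electronegative than carbon and −1 for every bond to one less electronegative; C–C bonds are 0. Tallying each carbon:
C1: 1C, 1H, 2O → 0 − 1 + 2 = +1
C2: 3C, 1F → 0 + 1 = +1
C3: 3C, 1F → 0 + 1 = +1
C4: 2C, 1H, 1O → 0 − 1 + 1 = 0
C5: 3C, 1F → 0 + 1 = +1
C6: 2C, 1H, 1O → 0 − 1 + 1 = 0
4 carbons (C1, C2, C3, C5) meet the condition.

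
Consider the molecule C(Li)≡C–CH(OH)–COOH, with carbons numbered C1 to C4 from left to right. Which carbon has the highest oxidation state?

Each bond to a more electronegative atom (O, N, halogen) counts +1, each bond to a less electronegative atom (H, metal, B, Si) counts −1, and each C–C bond counts 0. Tallying each carbon:
C1: 3C, 1Li → 0 − 1 = -1
C2: 4C → 0 = 0
C3: 2C, 1H, 1O → 0 − 1 + 1 = 0
C4: 1C, 3O → 0 + 3 = +3
The most oxidised carbon is C4 at +3.

C4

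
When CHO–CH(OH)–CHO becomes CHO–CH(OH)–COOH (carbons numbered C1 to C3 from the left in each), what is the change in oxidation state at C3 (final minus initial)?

Before: C3 has 1 bond to C, 1 bond to H, 2 bonds to O → oxidation state +1.
After: C3 has 1 bond to C, 3 bonds to O → oxidation state +3.
Δ = +3 − (+1) = +2, so this is an oxidation at C3.

+2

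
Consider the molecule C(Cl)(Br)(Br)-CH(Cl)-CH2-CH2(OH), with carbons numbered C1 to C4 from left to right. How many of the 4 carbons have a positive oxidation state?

1

Assign +1 per bond to O/N/halogen, −1 per bond to H or an electropositive element, and 0 per bond to carbon. Tallying each carbon:
C1: 1C, 1Cl, 2Br → 0 + 1 + 2 = +3
C2: 2C, 1H, 1Cl → 0 − 1 + 1 = 0
C3: 2C, 2H → 0 − 2 = -2
C4: 1C, 2H, 1O → 0 − 2 + 1 = -1
1 carbon (C1) meets the condition.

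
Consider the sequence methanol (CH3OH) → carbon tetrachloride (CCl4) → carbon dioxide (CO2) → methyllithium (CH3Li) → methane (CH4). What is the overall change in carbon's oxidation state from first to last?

Carbon oxidation states along the series — methanol: -2, carbon tetrachloride: +4, carbon dioxide: +4, methyllithium: -4, methane: -4.
Net change = -4 − (-2) = -2.

-2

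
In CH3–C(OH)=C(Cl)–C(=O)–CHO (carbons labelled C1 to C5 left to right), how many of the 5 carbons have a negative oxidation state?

Tallying each carbon's bonds:
C1: 1C, 3H → 0 − 3 = -3
C2: 3C, 1O → 0 + 1 = +1
C3: 3C, 1Cl → 0 + 1 = +1
C4: 2C, 2O → 0 + 2 = +2
C5: 1C, 1H, 2O → 0 − 1 + 2 = +1
1 carbon (C1) meets the condition.

1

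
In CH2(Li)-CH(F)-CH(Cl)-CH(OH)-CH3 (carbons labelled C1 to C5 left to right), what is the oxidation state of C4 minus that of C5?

C4: 2C, 1H, 1O → 0 − 1 + 1 = 0
C5: 1C, 3H → 0 − 3 = -3
Difference: 0 − (-3) = +3.

+3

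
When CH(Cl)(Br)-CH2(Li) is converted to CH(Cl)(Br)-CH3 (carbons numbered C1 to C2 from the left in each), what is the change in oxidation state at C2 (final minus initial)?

Before: C2 has 1 bond to C, 2 bonds to H, 1 bond to Li → oxidation state -3.
After: C2 has 1 bond to C, 3 bonds to H → oxidation state -3.
Δ = -3 − (-3) = 0, so no net redox change at C2.

0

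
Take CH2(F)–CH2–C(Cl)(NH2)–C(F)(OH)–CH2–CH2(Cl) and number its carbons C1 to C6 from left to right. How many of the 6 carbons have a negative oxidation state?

4

Tallying each carbon's bonds:
C1: 1C, 2H, 1F → 0 − 2 + 1 = -1
C2: 2C, 2H → 0 − 2 = -2
C3: 2C, 1N, 1Cl → 0 + 1 + 1 = +2
C4: 2C, 1O, 1F → 0 + 1 + 1 = +2
C5: 2C, 2H → 0 − 2 = -2
C6: 1C, 2H, 1Cl → 0 − 2 + 1 = -1
4 carbons (C1, C2, C5, C6) meet the condition.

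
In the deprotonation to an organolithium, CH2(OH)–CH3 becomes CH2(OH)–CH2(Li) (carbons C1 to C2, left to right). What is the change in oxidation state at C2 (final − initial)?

0

Before: C2 has 1 bond to C, 3 bonds to H → oxidation state -3.
After: C2 has 1 bond to C, 2 bonds to H, 1 bond to Li → oxidation state -3.
Δ = -3 − (-3) = 0, so no net redox change at C2.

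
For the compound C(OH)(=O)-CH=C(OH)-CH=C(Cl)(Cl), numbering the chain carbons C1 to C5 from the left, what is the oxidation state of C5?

+2

Each bond to a more electronegative atom (O, N, halogen) counts +1, each bond to a less electronegative atom (H, metal, B, Si) counts −1, and each C–C bond counts 0.
C5 has a double bond to C (2×0 = 0), one bond to Cl (+1), one bond to Cl (+1).
Oxidation state = 0 + 1 + 1 = +2.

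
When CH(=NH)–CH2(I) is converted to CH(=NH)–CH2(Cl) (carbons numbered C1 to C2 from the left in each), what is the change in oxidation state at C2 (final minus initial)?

Before: C2 has 1 bond to C, 2 bonds to H, 1 bond to I → oxidation state -1.
After: C2 has 1 bond to C, 2 bonds to H, 1 bond to Cl → oxidation state -1.
Δ = -1 − (-1) = 0, so no net redox change at C2.

0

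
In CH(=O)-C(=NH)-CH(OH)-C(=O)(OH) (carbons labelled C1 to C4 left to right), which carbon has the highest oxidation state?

Assign +1 per bond to O/N/halogen, −1 per bond to H or an electropositive element, and 0 per bond to carbon. Tallying each carbon:
C1: 1C, 1H, 2O → 0 − 1 + 2 = +1
C2: 2C, 2N → 0 + 2 = +2
C3: 2C, 1H, 1O → 0 − 1 + 1 = 0
C4: 1C, 3O → 0 + 3 = +3
The most oxidised carbon is C4 at +3.

C4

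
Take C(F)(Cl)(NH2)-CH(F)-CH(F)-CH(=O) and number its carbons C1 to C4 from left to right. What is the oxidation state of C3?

Bonds to more-electronegative neighbours contribute +1 each, bonds to H or metals contribute −1 each, and C–C bonds contribute 0.
C3 has one bond to C (0), one bond to C (0), one bond to F (+1), one bond to H (-1).
Oxidation state = 0 + 0 + 1 − 1 = 0.

0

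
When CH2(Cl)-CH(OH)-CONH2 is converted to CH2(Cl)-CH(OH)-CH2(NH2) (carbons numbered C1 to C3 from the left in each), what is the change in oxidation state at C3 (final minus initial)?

-4

Before: C3 has 1 bond to C, 2 bonds to O, 1 bond to N → oxidation state +3.
After: C3 has 1 bond to C, 2 bonds to H, 1 bond to N → oxidation state -1.
Δ = -1 − (+3) = -4, so this is a reduction at C3.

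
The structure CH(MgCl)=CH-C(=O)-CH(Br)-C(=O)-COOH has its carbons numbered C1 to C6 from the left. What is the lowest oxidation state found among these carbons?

-2

Tallying each carbon's bonds:
C1: 2C, 1H, 1Mg → 0 − 1 − 1 = -2
C2: 3C, 1H → 0 − 1 = -1
C3: 2C, 2O → 0 + 2 = +2
C4: 2C, 1H, 1Br → 0 − 1 + 1 = 0
C5: 2C, 2O → 0 + 2 = +2
C6: 1C, 3O → 0 + 3 = +3
The lowest value is -2.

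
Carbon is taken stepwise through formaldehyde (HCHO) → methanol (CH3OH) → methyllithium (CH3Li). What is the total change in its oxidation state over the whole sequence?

Carbon oxidation states along the series — formaldehyde: 0, methanol: -2, methyllithium: -4.
Net change = -4 − (0) = -4.

-4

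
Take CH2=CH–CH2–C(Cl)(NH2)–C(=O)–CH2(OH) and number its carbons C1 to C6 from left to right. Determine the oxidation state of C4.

+2

Count +1 for every bond to an atom more electronegative than carbon and −1 for every bond to one less electronegative; C–C bonds are 0.
C4 has one bond to C (0), one bond to C (0), one bond to Cl (+1), one bond to N (+1).
Oxidation state = 0 + 0 + 1 + 1 = +2.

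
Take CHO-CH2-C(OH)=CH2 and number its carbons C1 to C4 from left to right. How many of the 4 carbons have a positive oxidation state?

2

Tallying each carbon's bonds:
C1: 1C, 1H, 2O → 0 − 1 + 2 = +1
C2: 2C, 2H → 0 − 2 = -2
C3: 3C, 1O → 0 + 1 = +1
C4: 2C, 2H → 0 − 2 = -2
2 carbons (C1, C3) meet the condition.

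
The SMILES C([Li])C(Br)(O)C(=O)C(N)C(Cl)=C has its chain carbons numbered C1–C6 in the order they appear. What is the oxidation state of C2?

Bonds to more-electronegative neighbours contribute +1 each, bonds to H or metals contribute −1 each, and C–C bonds contribute 0.
C2 has one bond to C (0), one bond to C (0), one bond to Br (+1), one bond to O (+1).
Oxidation state = 0 + 0 + 1 + 1 = +2.

+2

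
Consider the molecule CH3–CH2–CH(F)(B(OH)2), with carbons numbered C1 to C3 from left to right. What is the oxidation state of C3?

C3 has one bond to C (0), one bond to F (+1), one bond to H (-1), one bond to B (-1).
Oxidation state = 0 + 1 − 1 − 1 = -1.

-1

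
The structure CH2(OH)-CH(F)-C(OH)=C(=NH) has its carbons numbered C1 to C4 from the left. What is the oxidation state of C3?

Each bond to a more electronegative atom (O, N, halogen) counts +1, each bond to a less electronegative atom (H, metal, B, Si) counts −1, and each C–C bond counts 0.
C3 has one bond to C (0), a double bond to C (2×0 = 0), one bond to O (+1).
Oxidation state = 0 + 0 + 1 = +1.

+1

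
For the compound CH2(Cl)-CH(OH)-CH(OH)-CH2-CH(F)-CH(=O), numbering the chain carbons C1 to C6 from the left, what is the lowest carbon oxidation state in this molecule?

Count +1 for every bond to an atom more electronegative than carbon and −1 for every bond to one less electronegative; C–C bonds are 0. Tallying each carbon:
C1: 1C, 2H, 1Cl → 0 − 2 + 1 = -1
C2: 2C, 1H, 1O → 0 − 1 + 1 = 0
C3: 2C, 1H, 1O → 0 − 1 + 1 = 0
C4: 2C, 2H → 0 − 2 = -2
C5: 2C, 1H, 1F → 0 − 1 + 1 = 0
C6: 1C, 1H, 2O → 0 − 1 + 2 = +1
The lowest value is -2.

-2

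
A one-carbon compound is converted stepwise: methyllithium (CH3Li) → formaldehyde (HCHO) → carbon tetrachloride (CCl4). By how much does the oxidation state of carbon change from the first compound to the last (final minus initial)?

+8

Carbon oxidation states along the series — methyllithium: -4, formaldehyde: 0, carbon tetrachloride: +4.
Net change = +4 − (-4) = +8.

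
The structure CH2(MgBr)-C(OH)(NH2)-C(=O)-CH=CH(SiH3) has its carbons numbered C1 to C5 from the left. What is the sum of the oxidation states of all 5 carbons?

Tallying each carbon's bonds:
C1: 1C, 2H, 1Mg → 0 − 2 − 1 = -3
C2: 2C, 1O, 1N → 0 + 1 + 1 = +2
C3: 2C, 2O → 0 + 2 = +2
C4: 3C, 1H → 0 − 1 = -1
C5: 2C, 1H, 1Si → 0 − 1 − 1 = -2
Sum = -3 + 2 + 2 − 1 − 2 = -2.

-2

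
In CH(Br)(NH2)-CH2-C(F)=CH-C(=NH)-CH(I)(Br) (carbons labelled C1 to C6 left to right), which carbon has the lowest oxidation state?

C2

Count +1 for every bond to an atom more electronegative than carbon and −1 for every bond to one less electronegative; C–C bonds are 0. Tallying each carbon:
C1: 1C, 1H, 1N, 1Br → 0 − 1 + 1 + 1 = +1
C2: 2C, 2H → 0 − 2 = -2
C3: 3C, 1F → 0 + 1 = +1
C4: 3C, 1H → 0 − 1 = -1
C5: 2C, 2N → 0 + 2 = +2
C6: 1C, 1H, 1Br, 1I → 0 − 1 + 1 + 1 = +1
The most reduced carbon is C2 at -2.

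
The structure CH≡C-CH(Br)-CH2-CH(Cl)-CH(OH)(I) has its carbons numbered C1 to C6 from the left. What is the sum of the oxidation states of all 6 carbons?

-2

Tallying each carbon's bonds:
C1: 3C, 1H → 0 − 1 = -1
C2: 4C → 0 = 0
C3: 2C, 1H, 1Br → 0 − 1 + 1 = 0
C4: 2C, 2H → 0 − 2 = -2
C5: 2C, 1H, 1Cl → 0 − 1 + 1 = 0
C6: 1C, 1H, 1O, 1I → 0 − 1 + 1 + 1 = +1
Sum = -1 + 0 + 0 − 2 + 0 + 1 = -2.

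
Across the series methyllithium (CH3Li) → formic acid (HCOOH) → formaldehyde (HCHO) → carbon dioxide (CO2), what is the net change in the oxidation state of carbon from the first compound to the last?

Carbon oxidation states along the series — methyllithium: -4, formic acid: +2, formaldehyde: 0, carbon dioxide: +4.
Net change = +4 − (-4) = +8.

+8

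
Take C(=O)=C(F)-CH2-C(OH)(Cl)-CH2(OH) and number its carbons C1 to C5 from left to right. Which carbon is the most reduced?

Tallying each carbon's bonds:
C1: 2C, 2O → 0 + 2 = +2
C2: 3C, 1F → 0 + 1 = +1
C3: 2C, 2H → 0 − 2 = -2
C4: 2C, 1O, 1Cl → 0 + 1 + 1 = +2
C5: 1C, 2H, 1O → 0 − 2 + 1 = -1
The most reduced carbon is C3 at -2.

C3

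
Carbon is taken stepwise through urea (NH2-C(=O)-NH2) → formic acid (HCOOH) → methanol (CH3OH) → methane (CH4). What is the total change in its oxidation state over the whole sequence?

-8

Carbon oxidation states along the series — urea: +4, formic acid: +2, methanol: -2, methane: -4.
Net change = -4 − (+4) = -8.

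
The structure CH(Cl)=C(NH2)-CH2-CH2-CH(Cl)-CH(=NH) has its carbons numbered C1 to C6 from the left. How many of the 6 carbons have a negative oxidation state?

2

Count +1 for every bond to an atom more electronegative than carbon and −1 for every bond to one less electronegative; C–C bonds are 0. Tallying each carbon:
C1: 2C, 1H, 1Cl → 0 − 1 + 1 = 0
C2: 3C, 1N → 0 + 1 = +1
C3: 2C, 2H → 0 − 2 = -2
C4: 2C, 2H → 0 − 2 = -2
C5: 2C, 1H, 1Cl → 0 − 1 + 1 = 0
C6: 1C, 1H, 2N → 0 − 1 + 2 = +1
2 carbons (C3, C4) meet the condition.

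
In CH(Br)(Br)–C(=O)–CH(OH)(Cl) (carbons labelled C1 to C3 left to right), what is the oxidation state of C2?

C2 has one bond to C (0), one bond to C (0), a double bond to O (2×+1 = +2).
Oxidation state = 0 + 0 + 2 = +2.

+2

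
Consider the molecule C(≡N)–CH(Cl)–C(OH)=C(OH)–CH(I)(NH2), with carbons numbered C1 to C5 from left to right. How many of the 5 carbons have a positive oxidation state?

4

Assign +1 per bond to O/N/halogen, −1 per bond to H or an electropositive element, and 0 per bond to carbon. Tallying each carbon:
C1: 1C, 3N → 0 + 3 = +3
C2: 2C, 1H, 1Cl → 0 − 1 + 1 = 0
C3: 3C, 1O → 0 + 1 = +1
C4: 3C, 1O → 0 + 1 = +1
C5: 1C, 1H, 1N, 1I → 0 − 1 + 1 + 1 = +1
4 carbons (C1, C3, C4, C5) meet the condition.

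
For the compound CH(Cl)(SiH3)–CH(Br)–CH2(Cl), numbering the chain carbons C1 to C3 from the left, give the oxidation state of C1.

-1

Count +1 for every bond to an atom more electronegative than carbon and −1 for every bond to one less electronegative; C–C bonds are 0.
C1 has one bond to C (0), one bond to Cl (+1), one bond to H (-1), one bond to Si (-1).
Oxidation state = 0 + 1 − 1 − 1 = -1.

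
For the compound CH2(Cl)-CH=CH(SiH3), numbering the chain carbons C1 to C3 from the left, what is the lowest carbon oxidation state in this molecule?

-2

Tallying each carbon's bonds:
C1: 1C, 2H, 1Cl → 0 − 2 + 1 = -1
C2: 3C, 1H → 0 − 1 = -1
C3: 2C, 1H, 1Si → 0 − 1 − 1 = -2
The lowest value is -2.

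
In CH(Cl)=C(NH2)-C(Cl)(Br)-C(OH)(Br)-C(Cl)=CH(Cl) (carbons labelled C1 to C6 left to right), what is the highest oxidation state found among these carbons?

+2

Tallying each carbon's bonds:
C1: 2C, 1H, 1Cl → 0 − 1 + 1 = 0
C2: 3C, 1N → 0 + 1 = +1
C3: 2C, 1Cl, 1Br → 0 + 1 + 1 = +2
C4: 2C, 1O, 1Br → 0 + 1 + 1 = +2
C5: 3C, 1Cl → 0 + 1 = +1
C6: 2C, 1H, 1Cl → 0 − 1 + 1 = 0
The highest value is +2.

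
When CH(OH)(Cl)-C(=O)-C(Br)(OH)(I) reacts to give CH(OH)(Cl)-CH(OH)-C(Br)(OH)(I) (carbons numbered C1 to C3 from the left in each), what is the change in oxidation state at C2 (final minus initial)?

Before: C2 has 2 bonds to C, 2 bonds to O → oxidation state +2.
After: C2 has 2 bonds to C, 1 bond to H, 1 bond to O → oxidation state 0.
Δ = 0 − (+2) = -2, so this is a reduction at C2.

-2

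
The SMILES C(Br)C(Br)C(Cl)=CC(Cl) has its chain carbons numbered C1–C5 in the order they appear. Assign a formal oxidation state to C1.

-1

C1 has one bond to C (0), one bond to Br (+1), one bond to H (-1), one bond to H (-1).
Oxidation state = 0 + 1 − 1 − 1 = -1.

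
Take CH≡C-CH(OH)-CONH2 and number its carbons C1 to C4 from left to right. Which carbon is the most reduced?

C1

Each bond to a more electronegative atom (O, N, halogen) counts +1, each bond to a less electronegative atom (H, metal, B, Si) counts −1, and each C–C bond counts 0. Tallying each carbon:
C1: 3C, 1H → 0 − 1 = -1
C2: 4C → 0 = 0
C3: 2C, 1H, 1O → 0 − 1 + 1 = 0
C4: 1C, 2O, 1N → 0 + 2 + 1 = +3
The most reduced carbon is C1 at -1.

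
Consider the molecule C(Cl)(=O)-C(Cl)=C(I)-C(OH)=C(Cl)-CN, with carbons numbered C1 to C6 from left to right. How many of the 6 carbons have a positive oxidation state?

6

Tallying each carbon's bonds:
C1: 1C, 2O, 1Cl → 0 + 2 + 1 = +3
C2: 3C, 1Cl → 0 + 1 = +1
C3: 3C, 1I → 0 + 1 = +1
C4: 3C, 1O → 0 + 1 = +1
C5: 3C, 1Cl → 0 + 1 = +1
C6: 1C, 3N → 0 + 3 = +3
6 carbons (C1, C2, C3, C4, C5, C6) meet the condition.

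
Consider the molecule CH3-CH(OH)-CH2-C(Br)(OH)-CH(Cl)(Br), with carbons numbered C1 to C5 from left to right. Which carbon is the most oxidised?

C4

Tallying each carbon's bonds:
C1: 1C, 3H → 0 − 3 = -3
C2: 2C, 1H, 1O → 0 − 1 + 1 = 0
C3: 2C, 2H → 0 − 2 = -2
C4: 2C, 1O, 1Br → 0 + 1 + 1 = +2
C5: 1C, 1H, 1Cl, 1Br → 0 − 1 + 1 + 1 = +1
The most oxidised carbon is C4 at +2.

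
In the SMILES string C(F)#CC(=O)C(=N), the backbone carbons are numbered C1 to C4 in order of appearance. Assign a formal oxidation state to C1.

Bonds to more-electronegative neighbours contribute +1 each, bonds to H or metals contribute −1 each, and C–C bonds contribute 0.
C1 has a triple bond to C (3×0 = 0), one bond to F (+1).
Oxidation state = 0 + 1 = +1.

+1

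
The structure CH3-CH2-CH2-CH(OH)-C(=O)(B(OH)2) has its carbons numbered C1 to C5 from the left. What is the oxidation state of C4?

Count +1 for every bond to an atom more electronegative than carbon and −1 for every bond to one less electronegative; C–C bonds are 0.
C4 has one bond to C (0), one bond to C (0), one bond to O (+1), one bond to H (-1).
Oxidation state = 0 + 0 + 1 − 1 = 0.

0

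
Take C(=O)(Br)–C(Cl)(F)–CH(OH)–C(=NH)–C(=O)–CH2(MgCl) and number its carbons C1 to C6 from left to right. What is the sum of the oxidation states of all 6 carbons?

Tallying each carbon's bonds:
C1: 1C, 2O, 1Br → 0 + 2 + 1 = +3
C2: 2C, 1F, 1Cl → 0 + 1 + 1 = +2
C3: 2C, 1H, 1O → 0 − 1 + 1 = 0
C4: 2C, 2N → 0 + 2 = +2
C5: 2C, 2O → 0 + 2 = +2
C6: 1C, 2H, 1Mg → 0 − 2 − 1 = -3
Sum = +3 + 2 + 0 + 2 + 2 − 3 = +6.

+6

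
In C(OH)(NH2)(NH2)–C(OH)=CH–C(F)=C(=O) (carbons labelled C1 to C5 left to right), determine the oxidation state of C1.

C1 has one bond to C (0), one bond to O (+1), one bond to N (+1), one bond to N (+1).
Oxidation state = 0 + 1 + 1 + 1 = +3.

+3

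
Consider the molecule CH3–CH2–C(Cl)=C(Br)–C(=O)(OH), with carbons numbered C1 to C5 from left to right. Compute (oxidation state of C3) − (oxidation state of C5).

C3: 3C, 1Cl → 0 + 1 = +1
C5: 1C, 3O → 0 + 3 = +3
Difference: +1 − (+3) = -2.

-2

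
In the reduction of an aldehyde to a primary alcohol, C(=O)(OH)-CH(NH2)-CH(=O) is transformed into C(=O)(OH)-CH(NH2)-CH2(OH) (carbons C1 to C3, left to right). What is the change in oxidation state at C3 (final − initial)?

-2

Before: C3 has 1 bond to C, 1 bond to H, 2 bonds to O → oxidation state +1.
After: C3 has 1 bond to C, 2 bonds to H, 1 bond to O → oxidation state -1.
Δ = -1 − (+1) = -2, so this is a reduction at C3.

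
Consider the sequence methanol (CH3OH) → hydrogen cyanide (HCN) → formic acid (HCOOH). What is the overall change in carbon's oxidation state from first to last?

Carbon oxidation states along the series — methanol: -2, hydrogen cyanide: +2, formic acid: +2.
Net change = +2 − (-2) = +4.

+4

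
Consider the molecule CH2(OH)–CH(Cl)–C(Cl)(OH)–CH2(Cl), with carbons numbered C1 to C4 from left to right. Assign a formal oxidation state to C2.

Assign +1 per bond to O/N/halogen, −1 per bond to H or an electropositive element, and 0 per bond to carbon.
C2 has one bond to C (0), one bond to C (0), one bond to H (-1), one bond to Cl (+1).
Oxidation state = 0 + 0 − 1 + 1 = 0.

0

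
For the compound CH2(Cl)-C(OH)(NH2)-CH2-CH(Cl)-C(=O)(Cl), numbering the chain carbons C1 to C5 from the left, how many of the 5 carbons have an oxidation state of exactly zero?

1

Each bond to a more electronegative atom (O, N, halogen) counts +1, each bond to a less electronegative atom (H, metal, B, Si) counts −1, and each C–C bond counts 0. Tallying each carbon:
C1: 1C, 2H, 1Cl → 0 − 2 + 1 = -1
C2: 2C, 1O, 1N → 0 + 1 + 1 = +2
C3: 2C, 2H → 0 − 2 = -2
C4: 2C, 1H, 1Cl → 0 − 1 + 1 = 0
C5: 1C, 2O, 1Cl → 0 + 2 + 1 = +3
1 carbon (C4) meets the condition.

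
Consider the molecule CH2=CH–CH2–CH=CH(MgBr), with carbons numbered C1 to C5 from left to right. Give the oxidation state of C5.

Each bond to a more electronegative atom (O, N, halogen) counts +1, each bond to a less electronegative atom (H, metal, B, Si) counts −1, and each C–C bond counts 0.
C5 has a double bond to C (2×0 = 0), one bond to Mg (-1), one bond to H (-1).
Oxidation state = 0 − 1 − 1 = -2.

-2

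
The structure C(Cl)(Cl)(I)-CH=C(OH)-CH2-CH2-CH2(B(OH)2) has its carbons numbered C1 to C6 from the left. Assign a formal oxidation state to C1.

+3

Bonds to more-electronegative neighbours contribute +1 each, bonds to H or metals contribute −1 each, and C–C bonds contribute 0.
C1 has one bond to C (0), one bond to Cl (+1), one bond to Cl (+1), one bond to I (+1).
Oxidation state = 0 + 1 + 1 + 1 = +3.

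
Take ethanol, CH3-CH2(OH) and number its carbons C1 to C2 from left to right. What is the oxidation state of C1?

-3

C1 has one bond to H (-1), one bond to H (-1), one bond to H (-1), one bond to C (0).
Oxidation state = -1 − 1 − 1 + 0 = -3.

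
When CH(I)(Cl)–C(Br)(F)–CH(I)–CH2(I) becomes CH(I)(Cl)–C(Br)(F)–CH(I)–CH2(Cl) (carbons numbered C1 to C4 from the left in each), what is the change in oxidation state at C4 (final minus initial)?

0

Before: C4 has 1 bond to C, 2 bonds to H, 1 bond to I → oxidation state -1.
After: C4 has 1 bond to C, 2 bonds to H, 1 bond to Cl → oxidation state -1.
Δ = -1 − (-1) = 0, so no net redox change at C4.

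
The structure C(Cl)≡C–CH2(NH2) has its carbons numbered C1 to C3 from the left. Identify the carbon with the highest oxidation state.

C1

Bonds to more-electronegative neighbours contribute +1 each, bonds to H or metals contribute −1 each, and C–C bonds contribute 0. Tallying each carbon:
C1: 3C, 1Cl → 0 + 1 = +1
C2: 4C → 0 = 0
C3: 1C, 2H, 1N → 0 − 2 + 1 = -1
The most oxidised carbon is C1 at +1.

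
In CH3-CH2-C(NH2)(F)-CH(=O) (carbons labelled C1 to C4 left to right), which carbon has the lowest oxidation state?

C1

Tallying each carbon's bonds:
C1: 1C, 3H → 0 − 3 = -3
C2: 2C, 2H → 0 − 2 = -2
C3: 2C, 1N, 1F → 0 + 1 + 1 = +2
C4: 1C, 1H, 2O → 0 − 1 + 2 = +1
The most reduced carbon is C1 at -3.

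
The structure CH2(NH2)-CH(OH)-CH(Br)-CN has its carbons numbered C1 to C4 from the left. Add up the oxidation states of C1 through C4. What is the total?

+2

Tallying each carbon's bonds:
C1: 1C, 2H, 1N → 0 − 2 + 1 = -1
C2: 2C, 1H, 1O → 0 − 1 + 1 = 0
C3: 2C, 1H, 1Br → 0 − 1 + 1 = 0
C4: 1C, 3N → 0 + 3 = +3
Sum = -1 + 0 + 0 + 3 = +2.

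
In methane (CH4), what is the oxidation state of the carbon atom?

-4

Count +1 for every bond to an atom more electronegative than carbon and −1 for every bond to one less electronegative; C–C bonds are 0.
The carbon has one bond to H (-1), one bond to H (-1), one bond to H (-1), one bond to H (-1).
Oxidation state = -1 − 1 − 1 − 1 = -4.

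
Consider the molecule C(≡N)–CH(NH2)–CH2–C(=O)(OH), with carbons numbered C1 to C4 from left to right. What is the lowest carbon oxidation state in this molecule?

Count +1 for every bond to an atom more electronegative than carbon and −1 for every bond to one less electronegative; C–C bonds are 0. Tallying each carbon:
C1: 1C, 3N → 0 + 3 = +3
C2: 2C, 1H, 1N → 0 − 1 + 1 = 0
C3: 2C, 2H → 0 − 2 = -2
C4: 1C, 3O → 0 + 3 = +3
The lowest value is -2.

-2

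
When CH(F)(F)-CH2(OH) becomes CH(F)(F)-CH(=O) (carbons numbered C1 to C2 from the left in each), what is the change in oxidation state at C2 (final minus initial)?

Before: C2 has 1 bond to C, 2 bonds to H, 1 bond to O → oxidation state -1.
After: C2 has 1 bond to C, 1 bond to H, 2 bonds to O → oxidation state +1.
Δ = +1 − (-1) = +2, so this is an oxidation at C2.

+2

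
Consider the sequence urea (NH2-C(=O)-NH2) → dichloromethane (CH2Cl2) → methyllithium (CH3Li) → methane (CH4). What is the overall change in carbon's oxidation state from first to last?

-8

Carbon oxidation states along the series — urea: +4, dichloromethane: 0, methyllithium: -4, methane: -4.
Net change = -4 − (+4) = -8.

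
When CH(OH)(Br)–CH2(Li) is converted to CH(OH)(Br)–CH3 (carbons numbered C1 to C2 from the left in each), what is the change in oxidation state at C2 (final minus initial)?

Before: C2 has 1 bond to C, 2 bonds to H, 1 bond to Li → oxidation state -3.
After: C2 has 1 bond to C, 3 bonds to H → oxidation state -3.
Δ = -3 − (-3) = 0, so no net redox change at C2.

0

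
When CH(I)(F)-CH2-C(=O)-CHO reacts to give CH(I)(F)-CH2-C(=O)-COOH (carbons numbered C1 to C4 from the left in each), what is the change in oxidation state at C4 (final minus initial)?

+2

Before: C4 has 1 bond to C, 1 bond to H, 2 bonds to O → oxidation state +1.
After: C4 has 1 bond to C, 3 bonds to O → oxidation state +3.
Δ = +3 − (+1) = +2, so this is an oxidation at C4.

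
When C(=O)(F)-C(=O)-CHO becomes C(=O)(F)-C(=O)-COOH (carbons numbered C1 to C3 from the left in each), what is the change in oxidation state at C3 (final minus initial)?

+2

Before: C3 has 1 bond to C, 1 bond to H, 2 bonds to O → oxidation state +1.
After: C3 has 1 bond to C, 3 bonds to O → oxidation state +3.
Δ = +3 − (+1) = +2, so this is an oxidation at C3.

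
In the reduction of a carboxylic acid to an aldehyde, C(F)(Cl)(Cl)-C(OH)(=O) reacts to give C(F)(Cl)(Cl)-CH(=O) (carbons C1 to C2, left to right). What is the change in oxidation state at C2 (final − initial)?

Before: C2 has 1 bond to C, 3 bonds to O → oxidation state +3.
After: C2 has 1 bond to C, 1 bond to H, 2 bonds to O → oxidation state +1.
Δ = +1 − (+3) = -2, so this is a reduction at C2.

-2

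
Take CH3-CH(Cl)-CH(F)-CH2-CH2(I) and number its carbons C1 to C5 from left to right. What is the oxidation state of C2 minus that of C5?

+1

C2: 2C, 1H, 1Cl → 0 − 1 + 1 = 0
C5: 1C, 2H, 1I → 0 − 2 + 1 = -1
Difference: 0 − (-1) = +1.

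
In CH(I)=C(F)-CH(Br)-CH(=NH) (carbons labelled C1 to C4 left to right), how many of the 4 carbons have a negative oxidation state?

Tallying each carbon's bonds:
C1: 2C, 1H, 1I → 0 − 1 + 1 = 0
C2: 3C, 1F → 0 + 1 = +1
C3: 2C, 1H, 1Br → 0 − 1 + 1 = 0
C4: 1C, 1H, 2N → 0 − 1 + 2 = +1
0 carbons meet the condition.

0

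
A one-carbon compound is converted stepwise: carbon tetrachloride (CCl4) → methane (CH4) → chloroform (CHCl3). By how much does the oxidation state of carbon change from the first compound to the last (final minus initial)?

Carbon oxidation states along the series — carbon tetrachloride: +4, methane: -4, chloroform: +2.
Net change = +2 − (+4) = -2.

-2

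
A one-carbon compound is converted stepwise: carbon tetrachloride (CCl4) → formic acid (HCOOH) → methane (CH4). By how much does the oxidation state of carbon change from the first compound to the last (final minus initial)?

Carbon oxidation states along the series — carbon tetrachloride: +4, formic acid: +2, methane: -4.
Net change = -4 − (+4) = -8.

-8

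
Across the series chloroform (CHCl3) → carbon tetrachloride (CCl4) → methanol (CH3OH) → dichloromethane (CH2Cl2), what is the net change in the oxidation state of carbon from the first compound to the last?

-2

Carbon oxidation states along the series — chloroform: +2, carbon tetrachloride: +4, methanol: -2, dichloromethane: 0.
Net change = 0 − (+2) = -2.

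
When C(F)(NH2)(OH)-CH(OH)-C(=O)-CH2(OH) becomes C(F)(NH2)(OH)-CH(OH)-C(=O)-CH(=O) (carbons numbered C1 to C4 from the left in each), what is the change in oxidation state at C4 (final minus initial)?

+2

Before: C4 has 1 bond to C, 2 bonds to H, 1 bond to O → oxidation state -1.
After: C4 has 1 bond to C, 1 bond to H, 2 bonds to O → oxidation state +1.
Δ = +1 − (-1) = +2, so this is an oxidation at C4.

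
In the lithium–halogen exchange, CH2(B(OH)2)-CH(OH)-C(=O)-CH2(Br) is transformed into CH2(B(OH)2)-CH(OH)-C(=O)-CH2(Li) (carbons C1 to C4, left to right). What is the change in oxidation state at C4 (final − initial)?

Before: C4 has 1 bond to C, 2 bonds to H, 1 bond to Br → oxidation state -1.
After: C4 has 1 bond to C, 2 bonds to H, 1 bond to Li → oxidation state -3.
Δ = -3 − (-1) = -2, so this is a reduction at C4.

-2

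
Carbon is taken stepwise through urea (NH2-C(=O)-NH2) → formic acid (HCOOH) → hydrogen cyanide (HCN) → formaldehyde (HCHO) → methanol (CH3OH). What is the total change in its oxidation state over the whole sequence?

-6

Carbon oxidation states along the series — urea: +4, formic acid: +2, hydrogen cyanide: +2, formaldehyde: 0, methanol: -2.
Net change = -2 − (+4) = -6.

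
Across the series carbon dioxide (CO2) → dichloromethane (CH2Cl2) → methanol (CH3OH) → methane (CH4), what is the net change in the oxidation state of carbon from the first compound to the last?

Carbon oxidation states along the series — carbon dioxide: +4, dichloromethane: 0, methanol: -2, methane: -4.
Net change = -4 − (+4) = -8.

-8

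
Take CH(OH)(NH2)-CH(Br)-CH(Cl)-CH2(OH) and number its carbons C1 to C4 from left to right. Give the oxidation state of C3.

C3 has one bond to C (0), one bond to C (0), one bond to H (-1), one bond to Cl (+1).
Oxidation state = 0 + 0 − 1 + 1 = 0.

0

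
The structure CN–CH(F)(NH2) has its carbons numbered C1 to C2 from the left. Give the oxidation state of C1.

+3

C1 has one bond to C (0), a triple bond to N (3×+1 = +3).
Oxidation state = 0 + 3 = +3.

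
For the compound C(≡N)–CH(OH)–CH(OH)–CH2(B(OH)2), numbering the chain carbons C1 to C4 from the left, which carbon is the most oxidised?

C1

Tallying each carbon's bonds:
C1: 1C, 3N → 0 + 3 = +3
C2: 2C, 1H, 1O → 0 − 1 + 1 = 0
C3: 2C, 1H, 1O → 0 − 1 + 1 = 0
C4: 1C, 2H, 1B → 0 − 2 − 1 = -3
The most oxidised carbon is C1 at +3.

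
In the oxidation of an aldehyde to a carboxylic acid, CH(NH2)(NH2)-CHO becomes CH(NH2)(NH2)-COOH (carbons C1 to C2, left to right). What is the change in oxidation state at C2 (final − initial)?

Before: C2 has 1 bond to C, 1 bond to H, 2 bonds to O → oxidation state +1.
After: C2 has 1 bond to C, 3 bonds to O → oxidation state +3.
Δ = +3 − (+1) = +2, so this is an oxidation at C2.

+2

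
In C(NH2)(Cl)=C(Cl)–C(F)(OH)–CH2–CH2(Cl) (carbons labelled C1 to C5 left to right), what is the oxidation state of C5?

Assign +1 per bond to O/N/halogen, −1 per bond to H or an electropositive element, and 0 per bond to carbon.
C5 has one bond to C (0), one bond to H (-1), one bond to Cl (+1), one bond to H (-1).
Oxidation state = 0 − 1 + 1 − 1 = -1.

-1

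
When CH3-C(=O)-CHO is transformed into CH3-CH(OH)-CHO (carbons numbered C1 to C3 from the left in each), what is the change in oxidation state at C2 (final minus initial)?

-2

Before: C2 has 2 bonds to C, 2 bonds to O → oxidation state +2.
After: C2 has 2 bonds to C, 1 bond to H, 1 bond to O → oxidation state 0.
Δ = 0 − (+2) = -2, so this is a reduction at C2.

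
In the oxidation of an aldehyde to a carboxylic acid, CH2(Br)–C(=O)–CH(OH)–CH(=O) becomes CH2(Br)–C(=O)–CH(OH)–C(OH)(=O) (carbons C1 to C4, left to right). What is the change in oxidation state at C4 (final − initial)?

Before: C4 has 1 bond to C, 1 bond to H, 2 bonds to O → oxidation state +1.
After: C4 has 1 bond to C, 3 bonds to O → oxidation state +3.
Δ = +3 − (+1) = +2, so this is an oxidation at C4.

+2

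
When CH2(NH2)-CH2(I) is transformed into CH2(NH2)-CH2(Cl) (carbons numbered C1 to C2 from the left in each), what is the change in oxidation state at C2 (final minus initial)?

Before: C2 has 1 bond to C, 2 bonds to H, 1 bond to I → oxidation state -1.
After: C2 has 1 bond to C, 2 bonds to H, 1 bond to Cl → oxidation state -1.
Δ = -1 − (-1) = 0, so no net redox change at C2.

0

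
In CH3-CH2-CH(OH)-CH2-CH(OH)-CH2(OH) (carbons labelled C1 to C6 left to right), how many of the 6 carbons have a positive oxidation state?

Tallying each carbon's bonds:
C1: 1C, 3H → 0 − 3 = -3
C2: 2C, 2H → 0 − 2 = -2
C3: 2C, 1H, 1O → 0 − 1 + 1 = 0
C4: 2C, 2H → 0 − 2 = -2
C5: 2C, 1H, 1O → 0 − 1 + 1 = 0
C6: 1C, 2H, 1O → 0 − 2 + 1 = -1
0 carbons meet the condition.

0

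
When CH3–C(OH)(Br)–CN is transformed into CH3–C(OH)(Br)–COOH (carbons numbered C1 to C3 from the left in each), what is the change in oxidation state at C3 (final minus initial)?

Before: C3 has 1 bond to C, 3 bonds to N → oxidation state +3.
After: C3 has 1 bond to C, 3 bonds to O → oxidation state +3.
Δ = +3 − (+3) = 0, so no net redox change at C3.

0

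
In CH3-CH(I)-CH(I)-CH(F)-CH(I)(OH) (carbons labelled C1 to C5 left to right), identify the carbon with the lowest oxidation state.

C1

Assign +1 per bond to O/N/halogen, −1 per bond to H or an electropositive element, and 0 per bond to carbon. Tallying each carbon:
C1: 1C, 3H → 0 − 3 = -3
C2: 2C, 1H, 1I → 0 − 1 + 1 = 0
C3: 2C, 1H, 1I → 0 − 1 + 1 = 0
C4: 2C, 1H, 1F → 0 − 1 + 1 = 0
C5: 1C, 1H, 1O, 1I → 0 − 1 + 1 + 1 = +1
The most reduced carbon is C1 at -3.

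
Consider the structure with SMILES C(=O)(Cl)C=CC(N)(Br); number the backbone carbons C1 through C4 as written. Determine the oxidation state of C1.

+3

Bonds to more-electronegative neighbours contribute +1 each, bonds to H or metals contribute −1 each, and C–C bonds contribute 0.
C1 has one bond to C (0), a double bond to O (2×+1 = +2), one bond to Cl (+1).
Oxidation state = 0 + 2 + 1 = +3.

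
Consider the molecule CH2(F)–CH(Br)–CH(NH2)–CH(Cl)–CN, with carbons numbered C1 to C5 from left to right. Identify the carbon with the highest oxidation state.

C5

Tallying each carbon's bonds:
C1: 1C, 2H, 1F → 0 − 2 + 1 = -1
C2: 2C, 1H, 1Br → 0 − 1 + 1 = 0
C3: 2C, 1H, 1N → 0 − 1 + 1 = 0
C4: 2C, 1H, 1Cl → 0 − 1 + 1 = 0
C5: 1C, 3N → 0 + 3 = +3
The most oxidised carbon is C5 at +3.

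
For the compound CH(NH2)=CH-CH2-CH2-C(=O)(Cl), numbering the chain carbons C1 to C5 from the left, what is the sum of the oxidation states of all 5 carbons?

Tallying each carbon's bonds:
C1: 2C, 1H, 1N → 0 − 1 + 1 = 0
C2: 3C, 1H → 0 − 1 = -1
C3: 2C, 2H → 0 − 2 = -2
C4: 2C, 2H → 0 − 2 = -2
C5: 1C, 2O, 1Cl → 0 + 2 + 1 = +3
Sum = 0 − 1 − 2 − 2 + 3 = -2.

-2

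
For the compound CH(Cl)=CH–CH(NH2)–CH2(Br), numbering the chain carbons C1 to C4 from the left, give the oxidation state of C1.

0

Bonds to more-electronegative neighbours contribute +1 each, bonds to H or metals contribute −1 each, and C–C bonds contribute 0.
C1 has a double bond to C (2×0 = 0), one bond to H (-1), one bond to Cl (+1).
Oxidation state = 0 − 1 + 1 = 0.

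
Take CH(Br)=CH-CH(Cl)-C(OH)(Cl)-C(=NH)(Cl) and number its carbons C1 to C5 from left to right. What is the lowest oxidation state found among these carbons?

Each bond to a more electronegative atom (O, N, halogen) counts +1, each bond to a less electronegative atom (H, metal, B, Si) counts −1, and each C–C bond counts 0. Tallying each carbon:
C1: 2C, 1H, 1Br → 0 − 1 + 1 = 0
C2: 3C, 1H → 0 − 1 = -1
C3: 2C, 1H, 1Cl → 0 − 1 + 1 = 0
C4: 2C, 1O, 1Cl → 0 + 1 + 1 = +2
C5: 1C, 2N, 1Cl → 0 + 2 + 1 = +3
The lowest value is -1.

-1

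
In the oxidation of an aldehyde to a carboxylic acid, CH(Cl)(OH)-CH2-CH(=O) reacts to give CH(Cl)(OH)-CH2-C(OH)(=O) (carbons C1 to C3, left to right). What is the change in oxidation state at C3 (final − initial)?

+2

Before: C3 has 1 bond to C, 1 bond to H, 2 bonds to O → oxidation state +1.
After: C3 has 1 bond to C, 3 bonds to O → oxidation state +3.
Δ = +3 − (+1) = +2, so this is an oxidation at C3.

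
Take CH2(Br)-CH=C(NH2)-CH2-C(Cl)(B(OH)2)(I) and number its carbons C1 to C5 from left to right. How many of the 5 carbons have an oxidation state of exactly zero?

Bonds to more-electronegative neighbours contribute +1 each, bonds to H or metals contribute −1 each, and C–C bonds contribute 0. Tallying each carbon:
C1: 1C, 2H, 1Br → 0 − 2 + 1 = -1
C2: 3C, 1H → 0 − 1 = -1
C3: 3C, 1N → 0 + 1 = +1
C4: 2C, 2H → 0 − 2 = -2
C5: 1C, 1Cl, 1I, 1B → 0 + 1 + 1 − 1 = +1
0 carbons meet the condition.

0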